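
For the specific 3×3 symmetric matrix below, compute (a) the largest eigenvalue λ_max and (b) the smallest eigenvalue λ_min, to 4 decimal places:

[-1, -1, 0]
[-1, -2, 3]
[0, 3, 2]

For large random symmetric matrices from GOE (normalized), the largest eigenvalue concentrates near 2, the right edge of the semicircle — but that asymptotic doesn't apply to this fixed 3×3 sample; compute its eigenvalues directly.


Since M is real symmetric, all three eigenvalues are real; they are the roots of det(λI − M) = λ³ − (tr M) λ² + s λ − det M, where s is the sum of the principal 2×2 minors.
tr M = -1 + (-2) + 2 = -1.
s = ((-1)·(-2) − (-1)²) + ((-1)·2 − 0²) + ((-2)·2 − 3²) = 1 + (-2) + (-13) = -14.
det M (expand along row 1) = (-1)·(-13) − (-1)·(-2) + 0·(-3) = 11.
Characteristic polynomial: λ³ + λ² − 14λ − 11 = 0.
Substitute λ = y + (tr M)/3 = y − 0.333333 to remove the quadratic term: y³ + p·y + q = 0 with p = s − (tr M)²/3 = -14.333333 and q = −2(tr M)³/27 + (tr M)·s/3 − det M = -6.259259.
Three real roots ⇒ use the trigonometric (Viète) form: r = 2√(−p/3) = 4.371626, φ = arccos(3q/(p·r)) = arccos(0.299677) = 1.266442 rad.
y_k = r·cos(φ/3 − 2πk/3) for k = 0, 1, 2 gives y = 3.987846, -0.442748, -3.545099.
λ_k = y_k − 0.333333 gives λ = 3.6545, -0.7761, -3.8784 (check: the sum is -1.0000 = tr M).

Hence λ_max = 3.6545 and λ_min = -3.8784.


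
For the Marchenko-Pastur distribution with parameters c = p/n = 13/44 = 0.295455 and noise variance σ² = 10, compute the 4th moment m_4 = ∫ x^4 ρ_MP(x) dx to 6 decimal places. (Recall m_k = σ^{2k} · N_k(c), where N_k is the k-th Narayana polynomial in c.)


E[X⁴] = σ⁸ (1 + 6c + 6c² + c³) (fourth MP moment). With σ² = 10 (so σ⁸ = 10000) and c = 13/44 = 0.295455: E[X⁴] = 10000 · (1 + 6·0.295455 + 6·(0.295455)² + (0.295455)³) = 10000 · 3.322279.

So E[X^4] = 33222.788317.


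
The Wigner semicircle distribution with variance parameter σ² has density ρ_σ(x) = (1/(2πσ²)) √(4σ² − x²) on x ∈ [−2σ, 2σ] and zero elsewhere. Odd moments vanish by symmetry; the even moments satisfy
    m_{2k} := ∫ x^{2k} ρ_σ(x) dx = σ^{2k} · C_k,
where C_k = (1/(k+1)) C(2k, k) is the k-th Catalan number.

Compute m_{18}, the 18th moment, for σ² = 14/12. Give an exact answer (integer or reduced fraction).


By the scaled semicircle moment identity, m_{2k} = σ^{2k} · C_k with k = 9.
C_9 = (1/(k+1)) · C(2k, k) = (1/10) · C(18, 9) = (1/10) · 48620 = 4862.
σ^{2k} = (σ²)^k = (14/12)^9 = 40353607/10077696.

Therefore m_{18} = σ^{18} · C_9 = (40353607/10077696) · 4862 = 98099618617/5038848.


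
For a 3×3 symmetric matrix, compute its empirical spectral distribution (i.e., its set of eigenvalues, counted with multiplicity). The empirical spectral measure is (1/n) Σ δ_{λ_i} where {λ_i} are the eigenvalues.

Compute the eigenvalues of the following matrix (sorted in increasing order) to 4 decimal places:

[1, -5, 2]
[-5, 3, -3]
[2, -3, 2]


Since M is real symmetric, all three eigenvalues are real; they are the roots of det(λI − M) = λ³ − (tr M) λ² + s λ − det M, where s is the sum of the principal 2×2 minors.
tr M = 1 + 3 + 2 = 6.
s = (1·3 − (-5)²) + (1·2 − 2²) + (3·2 − (-3)²) = -22 + (-2) + (-3) = -27.
det M (expand along row 1) = 1·(-3) − (-5)·(-4) + 2·9 = -5.
Characteristic polynomial: λ³ − 6λ² − 27λ + 5 = 0.
Substitute λ = y + (tr M)/3 = y + 2.000000 to remove the quadratic term: y³ + p·y + q = 0 with p = s − (tr M)²/3 = -39.000000 and q = −2(tr M)³/27 + (tr M)·s/3 − det M = -65.000000.
Three real roots ⇒ use the trigonometric (Viète) form: r = 2√(−p/3) = 7.211103, φ = arccos(3q/(p·r)) = arccos(0.693375) = 0.804634 rad.
y_k = r·cos(φ/3 − 2πk/3) for k = 0, 1, 2 gives y = 6.953280, -1.821672, -5.131609.
λ_k = y_k + 2.000000 gives λ = 8.9533, 0.1783, -3.1316 (check: the sum is 6.0000 = tr M).

Eigenvalues sorted in increasing order: [-3.1316, 0.1783, 8.9533].


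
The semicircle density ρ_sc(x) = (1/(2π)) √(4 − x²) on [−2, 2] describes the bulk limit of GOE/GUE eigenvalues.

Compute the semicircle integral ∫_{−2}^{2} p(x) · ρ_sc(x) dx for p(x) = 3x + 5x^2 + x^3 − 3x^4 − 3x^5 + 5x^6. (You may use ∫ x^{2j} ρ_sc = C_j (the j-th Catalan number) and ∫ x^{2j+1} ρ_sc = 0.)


Write p(x) = Σ a_i x^i, split into monomials and integrate each against ρ_sc separately.
Using ∫ x^{2j} ρ_sc = C_j = (1/(j+1)) C(2j, j) (Catalan numbers) and ∫ x^{2j+1} ρ_sc = 0 (odd monomials vanish by symmetry):
  i = 1 (odd): ∫ x^1 ρ_sc = 0 (vanishes)
  i = 2 (even): a_2 · C_{1} = 5 · 1 = 5
  i = 3 (odd): ∫ x^3 ρ_sc = 0 (vanishes)
  i = 4 (even): a_4 · C_{2} = -3 · 2 = -6
  i = 5 (odd): ∫ x^5 ρ_sc = 0 (vanishes)
  i = 6 (even): a_6 · C_{3} = 5 · 5 = 25

Summing the contributions: ∫_{−2}^{2} p(x) ρ_sc(x) dx = 5 + (-6) + 25 = 24.


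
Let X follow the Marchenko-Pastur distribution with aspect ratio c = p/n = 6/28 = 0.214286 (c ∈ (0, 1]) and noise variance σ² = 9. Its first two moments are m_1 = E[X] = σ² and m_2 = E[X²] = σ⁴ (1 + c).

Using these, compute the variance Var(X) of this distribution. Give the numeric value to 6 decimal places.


m_1 = E[X] = σ² = 9, so m_1² = 81.
m_2 = E[X²] = σ⁴ (1 + c) = 81 · (1 + 0.214286) = 81 · 1.214286 = 98.357143.
(Note m_2 − m_1² simplifies to c · σ⁴ = 0.214286 · 81.)

Var(X) = m_2 − m_1² = 98.357143 − 81 = 17.357143.


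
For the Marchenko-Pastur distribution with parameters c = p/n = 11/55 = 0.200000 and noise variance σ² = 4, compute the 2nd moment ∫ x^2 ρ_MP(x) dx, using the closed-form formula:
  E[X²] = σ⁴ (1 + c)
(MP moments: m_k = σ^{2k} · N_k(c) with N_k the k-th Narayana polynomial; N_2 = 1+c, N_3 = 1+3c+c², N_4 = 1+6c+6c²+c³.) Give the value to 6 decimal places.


E[X²] = σ⁴ (1 + c) (second MP moment). With σ² = 4 (so σ⁴ = 16) and c = 11/55 = 0.200000: E[X²] = 16 · (1 + 0.200000) = 16 · 1.200000.

So E[X^2] = 19.200000.


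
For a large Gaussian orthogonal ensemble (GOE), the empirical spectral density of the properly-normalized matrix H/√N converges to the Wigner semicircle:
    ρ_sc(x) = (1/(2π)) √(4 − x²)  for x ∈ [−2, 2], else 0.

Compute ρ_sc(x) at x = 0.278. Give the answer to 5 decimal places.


ρ_sc(x) = (1/(2π)) √(4 − x²). With x = 0.278:
  4 − x² = 4 − (0.278)² = 4 − 0.077284 = 3.922716.
  √(4 − x²) = 1.980585.
  1/(2π) = 0.159155.
  ρ_sc(0.278) = 0.159155 · 1.980585 = 0.315220.

Rounded to 5 decimal places: ρ_sc(0.278) ≈ 0.31522.


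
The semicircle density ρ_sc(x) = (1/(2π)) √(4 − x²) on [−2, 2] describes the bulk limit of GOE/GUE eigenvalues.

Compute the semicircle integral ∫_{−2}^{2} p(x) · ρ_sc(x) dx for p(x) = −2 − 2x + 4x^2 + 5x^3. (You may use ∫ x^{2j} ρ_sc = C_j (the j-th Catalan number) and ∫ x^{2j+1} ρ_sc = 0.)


Write p(x) = Σ a_i x^i, split into monomials and integrate each against ρ_sc separately.
Using ∫ x^{2j} ρ_sc = C_j = (1/(j+1)) C(2j, j) (Catalan numbers) and ∫ x^{2j+1} ρ_sc = 0 (odd monomials vanish by symmetry):
  i = 0 (even): a_0 · C_{0} = -2 · 1 = -2
  i = 1 (odd): ∫ x^1 ρ_sc = 0 (vanishes)
  i = 2 (even): a_2 · C_{1} = 4 · 1 = 4
  i = 3 (odd): ∫ x^3 ρ_sc = 0 (vanishes)

Summing the contributions: ∫_{−2}^{2} p(x) ρ_sc(x) dx = (-2) + 4 = 2.


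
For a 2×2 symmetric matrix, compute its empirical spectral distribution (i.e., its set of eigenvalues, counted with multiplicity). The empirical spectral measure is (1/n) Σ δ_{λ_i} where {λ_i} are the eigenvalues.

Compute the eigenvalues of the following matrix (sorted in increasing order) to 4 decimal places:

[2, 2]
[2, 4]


Since M is real symmetric, both eigenvalues are real; they are the roots of det(λI − M) = λ² − (tr M) λ + det M.
tr M = 2 + 4 = 6.
det M = 2·4 − 2² = 8 − 4 = 4.
Characteristic polynomial: λ² − 6λ + 4 = 0.
Discriminant Δ = (tr M)² − 4·det M = 36 − 16 = 20; √Δ = 4.472136.
λ = (tr M ± √Δ)/2 = (6 ± 4.472136)/2, giving (tr M − √Δ)/2 = 0.7639 and (tr M + √Δ)/2 = 5.2361.

Eigenvalues sorted in increasing order: [0.7639, 5.2361].


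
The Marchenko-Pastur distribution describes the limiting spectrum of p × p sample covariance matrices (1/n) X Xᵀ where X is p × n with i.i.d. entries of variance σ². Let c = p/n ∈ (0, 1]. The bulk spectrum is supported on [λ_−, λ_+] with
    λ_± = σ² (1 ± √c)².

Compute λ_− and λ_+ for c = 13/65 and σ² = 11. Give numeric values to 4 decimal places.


c = 13/65 = 0.200000; √c = 0.447214.
λ_− = σ² (1 − √c)² = 11 · (1 − 0.447214)² = 11 · (0.552786)² = 3.361301.
λ_+ = σ² (1 + √c)² = 11 · (1 + 0.447214)² = 11 · (1.447214)² = 23.038699.

Rounded to 4 decimal places: λ_− ≈ 3.3613, λ_+ ≈ 23.0387.


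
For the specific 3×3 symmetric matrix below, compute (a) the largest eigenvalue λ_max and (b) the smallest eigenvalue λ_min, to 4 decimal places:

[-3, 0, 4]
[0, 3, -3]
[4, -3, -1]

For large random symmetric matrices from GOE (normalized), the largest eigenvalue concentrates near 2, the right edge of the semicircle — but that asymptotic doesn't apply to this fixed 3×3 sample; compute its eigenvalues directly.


Since M is real symmetric, all three eigenvalues are real; they are the roots of det(λI − M) = λ³ − (tr M) λ² + s λ − det M, where s is the sum of the principal 2×2 minors.
tr M = -3 + 3 + (-1) = -1.
s = ((-3)·3 − 0²) + ((-3)·(-1) − 4²) + (3·(-1) − (-3)²) = -9 + (-13) + (-12) = -34.
det M (expand along row 1) = (-3)·(-12) − 0·12 + 4·(-12) = -12.
Characteristic polynomial: λ³ + λ² − 34λ + 12 = 0.
Substitute λ = y + (tr M)/3 = y − 0.333333 to remove the quadratic term: y³ + p·y + q = 0 with p = s − (tr M)²/3 = -34.333333 and q = −2(tr M)³/27 + (tr M)·s/3 − det M = 23.407407.
Three real roots ⇒ use the trigonometric (Viète) form: r = 2√(−p/3) = 6.765928, φ = arccos(3q/(p·r)) = arccos(-0.302295) = 1.877896 rad.
y_k = r·cos(φ/3 − 2πk/3) for k = 0, 1, 2 gives y = 5.483094, 0.691396, -6.174489.
λ_k = y_k − 0.333333 gives λ = 5.1498, 0.3581, -6.5078 (check: the sum is -1.0000 = tr M).

Hence λ_max = 5.1498 and λ_min = -6.5078.


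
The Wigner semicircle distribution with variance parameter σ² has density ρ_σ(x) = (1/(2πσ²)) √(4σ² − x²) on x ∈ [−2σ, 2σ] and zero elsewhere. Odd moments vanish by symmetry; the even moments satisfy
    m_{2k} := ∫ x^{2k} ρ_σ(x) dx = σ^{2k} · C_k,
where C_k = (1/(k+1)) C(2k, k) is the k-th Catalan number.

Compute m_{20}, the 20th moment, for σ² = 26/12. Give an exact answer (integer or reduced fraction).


By the scaled semicircle moment identity, m_{2k} = σ^{2k} · C_k with k = 10.
C_10 = (1/(k+1)) · C(2k, k) = (1/11) · C(20, 10) = (1/11) · 184756 = 16796.
σ^{2k} = (σ²)^k = (26/12)^10 = 137858491849/60466176.

Therefore m_{20} = σ^{20} · C_10 = (137858491849/60466176) · 16796 = 578867807273951/15116544.


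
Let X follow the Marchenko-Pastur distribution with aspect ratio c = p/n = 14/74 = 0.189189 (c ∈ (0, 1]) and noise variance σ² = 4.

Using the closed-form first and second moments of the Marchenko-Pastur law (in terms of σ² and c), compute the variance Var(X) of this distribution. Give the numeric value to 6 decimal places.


Recall the MP moments m_1 = E[X] = σ² and m_2 = E[X²] = σ⁴ (1 + c).
m_1 = E[X] = σ² = 4, so m_1² = 16.
m_2 = E[X²] = σ⁴ (1 + c) = 16 · (1 + 0.189189) = 16 · 1.189189 = 19.027027.
(Note m_2 − m_1² simplifies to c · σ⁴ = 0.189189 · 16.)

Var(X) = m_2 − m_1² = 19.027027 − 16 = 3.027027.


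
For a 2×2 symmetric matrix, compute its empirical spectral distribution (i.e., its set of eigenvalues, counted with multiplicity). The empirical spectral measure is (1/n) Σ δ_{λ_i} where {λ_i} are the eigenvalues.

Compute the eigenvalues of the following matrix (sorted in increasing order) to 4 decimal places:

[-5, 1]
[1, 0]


Since M is real symmetric, both eigenvalues are real; they are the roots of det(λI − M) = λ² − (tr M) λ + det M.
tr M = -5 + 0 = -5.
det M = (-5)·0 − 1² = 0 − 1 = -1.
Characteristic polynomial: λ² + 5λ − 1 = 0.
Discriminant Δ = (tr M)² − 4·det M = 25 − (-4) = 29; √Δ = 5.385165.
λ = (tr M ± √Δ)/2 = (-5 ± 5.385165)/2, giving (tr M − √Δ)/2 = -5.1926 and (tr M + √Δ)/2 = 0.1926.

Eigenvalues sorted in increasing order: [-5.1926, 0.1926].


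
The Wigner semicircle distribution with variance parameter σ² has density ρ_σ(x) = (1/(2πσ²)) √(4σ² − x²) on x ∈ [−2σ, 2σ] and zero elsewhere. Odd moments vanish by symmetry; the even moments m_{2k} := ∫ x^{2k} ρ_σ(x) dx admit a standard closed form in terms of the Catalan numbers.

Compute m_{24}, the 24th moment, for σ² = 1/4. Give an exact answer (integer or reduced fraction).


By the scaled semicircle moment identity, m_{2k} = σ^{2k} · C_k with k = 12.
C_12 = (1/(k+1)) · C(2k, k) = (1/13) · C(24, 12) = (1/13) · 2704156 = 208012.
σ^{2k} = (σ²)^k = (1/4)^12 = 1/16777216.

Therefore m_{24} = σ^{24} · C_12 = (1/16777216) · 208012 = 52003/4194304.


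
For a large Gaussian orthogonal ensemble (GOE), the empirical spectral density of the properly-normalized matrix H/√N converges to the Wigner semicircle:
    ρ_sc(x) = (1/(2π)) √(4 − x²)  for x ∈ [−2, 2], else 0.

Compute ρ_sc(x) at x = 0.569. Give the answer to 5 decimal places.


ρ_sc(x) = (1/(2π)) √(4 − x²). With x = 0.569:
  4 − x² = 4 − (0.569)² = 4 − 0.323761 = 3.676239.
  √(4 − x²) = 1.917352.
  1/(2π) = 0.159155.
  ρ_sc(0.569) = 0.159155 · 1.917352 = 0.305156.

Rounded to 5 decimal places: ρ_sc(0.569) ≈ 0.30516.


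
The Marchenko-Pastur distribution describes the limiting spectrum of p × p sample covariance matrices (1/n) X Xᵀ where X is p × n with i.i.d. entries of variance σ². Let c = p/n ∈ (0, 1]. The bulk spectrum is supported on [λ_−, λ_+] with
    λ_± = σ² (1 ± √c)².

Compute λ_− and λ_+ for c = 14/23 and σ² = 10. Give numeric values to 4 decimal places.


c = 14/23 = 0.608696; √c = 0.780189.
λ_− = σ² (1 − √c)² = 10 · (1 − 0.780189)² = 10 · (0.219811)² = 0.483167.
λ_+ = σ² (1 + √c)² = 10 · (1 + 0.780189)² = 10 · (1.780189)² = 31.690746.

Rounded to 4 decimal places: λ_− ≈ 0.4832, λ_+ ≈ 31.6907.


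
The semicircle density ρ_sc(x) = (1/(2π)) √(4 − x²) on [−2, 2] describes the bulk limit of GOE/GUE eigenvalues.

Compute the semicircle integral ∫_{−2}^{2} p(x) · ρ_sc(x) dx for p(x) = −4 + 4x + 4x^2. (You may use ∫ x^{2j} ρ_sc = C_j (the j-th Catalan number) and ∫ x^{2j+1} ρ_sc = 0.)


Write p(x) = Σ a_i x^i, split into monomials and integrate each against ρ_sc separately.
Using ∫ x^{2j} ρ_sc = C_j = (1/(j+1)) C(2j, j) (Catalan numbers) and ∫ x^{2j+1} ρ_sc = 0 (odd monomials vanish by symmetry):
  i = 0 (even): a_0 · C_{0} = -4 · 1 = -4
  i = 1 (odd): ∫ x^1 ρ_sc = 0 (vanishes)
  i = 2 (even): a_2 · C_{1} = 4 · 1 = 4

Summing the contributions: ∫_{−2}^{2} p(x) ρ_sc(x) dx = (-4) + 4 = 0.


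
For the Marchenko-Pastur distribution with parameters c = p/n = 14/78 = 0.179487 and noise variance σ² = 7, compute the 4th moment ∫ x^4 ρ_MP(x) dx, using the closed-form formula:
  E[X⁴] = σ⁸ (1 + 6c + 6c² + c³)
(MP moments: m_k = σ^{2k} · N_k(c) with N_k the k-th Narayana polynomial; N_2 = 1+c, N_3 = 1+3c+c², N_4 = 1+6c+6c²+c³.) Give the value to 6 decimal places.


E[X⁴] = σ⁸ (1 + 6c + 6c² + c³) (fourth MP moment). With σ² = 7 (so σ⁸ = 2401) and c = 14/78 = 0.179487: E[X⁴] = 2401 · (1 + 6·0.179487 + 6·(0.179487)² + (0.179487)³) = 2401 · 2.275999.

So E[X^4] = 5464.674219.


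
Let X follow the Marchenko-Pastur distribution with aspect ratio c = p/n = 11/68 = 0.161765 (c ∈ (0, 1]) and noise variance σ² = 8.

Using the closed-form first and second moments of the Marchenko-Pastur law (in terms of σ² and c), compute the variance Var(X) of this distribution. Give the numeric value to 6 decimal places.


Recall the MP moments m_1 = E[X] = σ² and m_2 = E[X²] = σ⁴ (1 + c).
m_1 = E[X] = σ² = 8, so m_1² = 64.
m_2 = E[X²] = σ⁴ (1 + c) = 64 · (1 + 0.161765) = 64 · 1.161765 = 74.352941.
(Note m_2 − m_1² simplifies to c · σ⁴ = 0.161765 · 64.)

Var(X) = m_2 − m_1² = 74.352941 − 64 = 10.352941.


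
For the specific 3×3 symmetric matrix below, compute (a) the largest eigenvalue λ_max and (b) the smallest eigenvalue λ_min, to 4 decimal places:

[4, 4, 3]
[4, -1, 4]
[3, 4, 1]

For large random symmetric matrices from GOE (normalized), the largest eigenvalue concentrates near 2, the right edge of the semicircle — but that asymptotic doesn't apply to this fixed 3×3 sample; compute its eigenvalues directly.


Since M is real symmetric, all three eigenvalues are real; they are the roots of det(λI − M) = λ³ − (tr M) λ² + s λ − det M, where s is the sum of the principal 2×2 minors.
tr M = 4 + (-1) + 1 = 4.
s = (4·(-1) − 4²) + (4·1 − 3²) + ((-1)·1 − 4²) = -20 + (-5) + (-17) = -42.
det M (expand along row 1) = 4·(-17) − 4·(-8) + 3·19 = 21.
Characteristic polynomial: λ³ − 4λ² − 42λ − 21 = 0.
Substitute λ = y + (tr M)/3 = y + 1.333333 to remove the quadratic term: y³ + p·y + q = 0 with p = s − (tr M)²/3 = -47.333333 and q = −2(tr M)³/27 + (tr M)·s/3 − det M = -81.740741.
Three real roots ⇒ use the trigonometric (Viète) form: r = 2√(−p/3) = 7.944250, φ = arccos(3q/(p·r)) = arccos(0.652138) = 0.860394 rad.
y_k = r·cos(φ/3 − 2πk/3) for k = 0, 1, 2 gives y = 7.619764, -1.863671, -5.756092.
λ_k = y_k + 1.333333 gives λ = 8.9531, -0.5303, -4.4228 (check: the sum is 4.0000 = tr M).

Hence λ_max = 8.9531 and λ_min = -4.4228.


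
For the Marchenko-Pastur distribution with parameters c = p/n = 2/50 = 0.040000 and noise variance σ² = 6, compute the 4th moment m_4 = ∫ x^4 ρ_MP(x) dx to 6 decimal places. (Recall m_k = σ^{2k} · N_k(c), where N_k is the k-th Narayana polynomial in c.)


E[X⁴] = σ⁸ (1 + 6c + 6c² + c³) (fourth MP moment). With σ² = 6 (so σ⁸ = 1296) and c = 2/50 = 0.040000: E[X⁴] = 1296 · (1 + 6·0.040000 + 6·(0.040000)² + (0.040000)³) = 1296 · 1.249664.

So E[X^4] = 1619.564544.


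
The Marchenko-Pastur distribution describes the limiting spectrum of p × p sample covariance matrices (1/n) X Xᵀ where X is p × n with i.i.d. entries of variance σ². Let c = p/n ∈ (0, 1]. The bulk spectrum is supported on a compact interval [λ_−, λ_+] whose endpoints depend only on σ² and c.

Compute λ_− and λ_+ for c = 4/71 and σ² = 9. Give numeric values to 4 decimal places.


c = 4/71 = 0.056338; √c = 0.237356.
λ_− = σ² (1 − √c)² = 9 · (1 − 0.237356)² = 9 · (0.762644)² = 5.234628.
λ_+ = σ² (1 + √c)² = 9 · (1 + 0.237356)² = 9 · (1.237356)² = 13.779456.

Rounded to 4 decimal places: λ_− ≈ 5.2346, λ_+ ≈ 13.7795.


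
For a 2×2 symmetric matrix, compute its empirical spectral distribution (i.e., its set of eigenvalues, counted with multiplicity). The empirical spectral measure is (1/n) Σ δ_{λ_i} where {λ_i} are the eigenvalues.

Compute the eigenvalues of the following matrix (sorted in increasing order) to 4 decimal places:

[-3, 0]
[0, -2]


Since M is real symmetric, both eigenvalues are real; they are the roots of det(λI − M) = λ² − (tr M) λ + det M.
tr M = -3 + (-2) = -5.
det M = (-3)·(-2) − 0² = 6 − 0 = 6.
Characteristic polynomial: λ² + 5λ + 6 = 0.
Discriminant Δ = (tr M)² − 4·det M = 25 − 24 = 1; √Δ = 1.000000.
λ = (tr M ± √Δ)/2 = (-5 ± 1.000000)/2, giving (tr M − √Δ)/2 = -3.0000 and (tr M + √Δ)/2 = -2.0000.

Eigenvalues sorted in increasing order: [-3.0000, -2.0000].


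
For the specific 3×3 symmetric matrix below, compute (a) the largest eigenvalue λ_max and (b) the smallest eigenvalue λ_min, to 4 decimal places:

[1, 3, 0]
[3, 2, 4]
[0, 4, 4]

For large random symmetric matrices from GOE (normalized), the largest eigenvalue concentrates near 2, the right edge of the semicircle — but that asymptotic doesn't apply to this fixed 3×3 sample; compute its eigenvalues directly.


Since M is real symmetric, all three eigenvalues are real; they are the roots of det(λI − M) = λ³ − (tr M) λ² + s λ − det M, where s is the sum of the principal 2×2 minors.
tr M = 1 + 2 + 4 = 7.
s = (1·2 − 3²) + (1·4 − 0²) + (2·4 − 4²) = -7 + 4 + (-8) = -11.
det M (expand along row 1) = 1·(-8) − 3·12 + 0·12 = -44.
Characteristic polynomial: λ³ − 7λ² − 11λ + 44 = 0.
Substitute λ = y + (tr M)/3 = y + 2.333333 to remove the quadratic term: y³ + p·y + q = 0 with p = s − (tr M)²/3 = -27.333333 and q = −2(tr M)³/27 + (tr M)·s/3 − det M = -7.074074.
Three real roots ⇒ use the trigonometric (Viète) form: r = 2√(−p/3) = 6.036923, φ = arccos(3q/(p·r)) = arccos(0.128612) = 1.441827 rad.
y_k = r·cos(φ/3 − 2πk/3) for k = 0, 1, 2 gives y = 5.353022, -0.259447, -5.093575.
λ_k = y_k + 2.333333 gives λ = 7.6864, 2.0739, -2.7602 (check: the sum is 7.0000 = tr M).

Hence λ_max = 7.6864 and λ_min = -2.7602.


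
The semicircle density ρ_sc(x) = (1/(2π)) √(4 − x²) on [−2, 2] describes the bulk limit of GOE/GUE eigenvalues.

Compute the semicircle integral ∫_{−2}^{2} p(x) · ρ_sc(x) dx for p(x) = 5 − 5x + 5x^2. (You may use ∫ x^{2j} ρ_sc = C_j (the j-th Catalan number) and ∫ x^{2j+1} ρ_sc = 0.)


Write p(x) = Σ a_i x^i, split into monomials and integrate each against ρ_sc separately.
Using ∫ x^{2j} ρ_sc = C_j = (1/(j+1)) C(2j, j) (Catalan numbers) and ∫ x^{2j+1} ρ_sc = 0 (odd monomials vanish by symmetry):
  i = 0 (even): a_0 · C_{0} = 5 · 1 = 5
  i = 1 (odd): ∫ x^1 ρ_sc = 0 (vanishes)
  i = 2 (even): a_2 · C_{1} = 5 · 1 = 5

Summing the contributions: ∫_{−2}^{2} p(x) ρ_sc(x) dx = 5 + 5 = 10.


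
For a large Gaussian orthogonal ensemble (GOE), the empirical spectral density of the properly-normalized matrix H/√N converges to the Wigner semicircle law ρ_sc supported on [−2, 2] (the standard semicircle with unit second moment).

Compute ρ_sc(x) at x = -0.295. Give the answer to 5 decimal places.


ρ_sc(x) = (1/(2π)) √(4 − x²). With x = -0.295:
  4 − x² = 4 − (-0.295)² = 4 − 0.087025 = 3.912975.
  √(4 − x²) = 1.978124.
  1/(2π) = 0.159155.
  ρ_sc(-0.295) = 0.159155 · 1.978124 = 0.314828.

Rounded to 5 decimal places: ρ_sc(-0.295) ≈ 0.31483.


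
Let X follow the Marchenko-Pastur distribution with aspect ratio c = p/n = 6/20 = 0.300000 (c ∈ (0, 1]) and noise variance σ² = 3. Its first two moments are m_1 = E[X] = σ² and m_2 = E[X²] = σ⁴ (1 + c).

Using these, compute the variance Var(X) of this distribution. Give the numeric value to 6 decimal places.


m_1 = E[X] = σ² = 3, so m_1² = 9.
m_2 = E[X²] = σ⁴ (1 + c) = 9 · (1 + 0.300000) = 9 · 1.300000 = 11.700000.
(Note m_2 − m_1² simplifies to c · σ⁴ = 0.300000 · 9.)

Var(X) = m_2 − m_1² = 11.700000 − 9 = 2.700000.


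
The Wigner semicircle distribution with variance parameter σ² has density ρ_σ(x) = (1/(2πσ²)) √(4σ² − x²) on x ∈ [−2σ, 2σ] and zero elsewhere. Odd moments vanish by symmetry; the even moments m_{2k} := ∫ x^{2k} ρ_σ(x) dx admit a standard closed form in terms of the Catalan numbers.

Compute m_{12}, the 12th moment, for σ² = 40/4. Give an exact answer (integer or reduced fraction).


By the scaled semicircle moment identity, m_{2k} = σ^{2k} · C_k with k = 6.
C_6 = (1/(k+1)) · C(2k, k) = (1/7) · C(12, 6) = (1/7) · 924 = 132.
σ^{2k} = (σ²)^k = (40/4)^6 = 1000000.

Therefore m_{12} = σ^{12} · C_6 = 1000000 · 132 = 132000000.


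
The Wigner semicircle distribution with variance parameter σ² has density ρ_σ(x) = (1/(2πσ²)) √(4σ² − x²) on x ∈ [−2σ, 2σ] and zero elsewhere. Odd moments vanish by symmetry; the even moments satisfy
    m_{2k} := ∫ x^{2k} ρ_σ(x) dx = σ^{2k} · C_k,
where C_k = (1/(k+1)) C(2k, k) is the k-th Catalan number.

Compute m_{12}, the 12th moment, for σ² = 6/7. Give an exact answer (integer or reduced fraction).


By the scaled semicircle moment identity, m_{2k} = σ^{2k} · C_k with k = 6.
C_6 = (1/(k+1)) · C(2k, k) = (1/7) · C(12, 6) = (1/7) · 924 = 132.
σ^{2k} = (σ²)^k = (6/7)^6 = 46656/117649.

Therefore m_{12} = σ^{12} · C_6 = (46656/117649) · 132 = 6158592/117649.


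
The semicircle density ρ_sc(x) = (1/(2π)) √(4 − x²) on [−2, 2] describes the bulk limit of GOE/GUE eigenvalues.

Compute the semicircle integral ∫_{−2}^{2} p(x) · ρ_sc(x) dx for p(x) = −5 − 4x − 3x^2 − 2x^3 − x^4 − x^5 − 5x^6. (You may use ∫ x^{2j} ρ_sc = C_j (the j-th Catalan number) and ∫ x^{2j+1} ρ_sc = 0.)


Write p(x) = Σ a_i x^i, split into monomials and integrate each against ρ_sc separately.
Using ∫ x^{2j} ρ_sc = C_j = (1/(j+1)) C(2j, j) (Catalan numbers) and ∫ x^{2j+1} ρ_sc = 0 (odd monomials vanish by symmetry):
  i = 0 (even): a_0 · C_{0} = -5 · 1 = -5
  i = 1 (odd): ∫ x^1 ρ_sc = 0 (vanishes)
  i = 2 (even): a_2 · C_{1} = -3 · 1 = -3
  i = 3 (odd): ∫ x^3 ρ_sc = 0 (vanishes)
  i = 4 (even): a_4 · C_{2} = -1 · 2 = -2
  i = 5 (odd): ∫ x^5 ρ_sc = 0 (vanishes)
  i = 6 (even): a_6 · C_{3} = -5 · 5 = -25

Summing the contributions: ∫_{−2}^{2} p(x) ρ_sc(x) dx = (-5) + (-3) + (-2) + (-25) = -35.


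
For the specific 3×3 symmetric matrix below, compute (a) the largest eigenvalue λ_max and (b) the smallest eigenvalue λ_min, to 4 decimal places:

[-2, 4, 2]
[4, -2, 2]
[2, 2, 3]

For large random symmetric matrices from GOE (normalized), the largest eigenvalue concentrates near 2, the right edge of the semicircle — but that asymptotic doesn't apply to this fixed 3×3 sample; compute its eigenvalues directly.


Since M is real symmetric, all three eigenvalues are real; they are the roots of det(λI − M) = λ³ − (tr M) λ² + s λ − det M, where s is the sum of the principal 2×2 minors.
tr M = -2 + (-2) + 3 = -1.
s = ((-2)·(-2) − 4²) + ((-2)·3 − 2²) + ((-2)·3 − 2²) = -12 + (-10) + (-10) = -32.
det M (expand along row 1) = (-2)·(-10) − 4·8 + 2·12 = 12.
Characteristic polynomial: λ³ + λ² − 32λ − 12 = 0.
Substitute λ = y + (tr M)/3 = y − 0.333333 to remove the quadratic term: y³ + p·y + q = 0 with p = s − (tr M)²/3 = -32.333333 and q = −2(tr M)³/27 + (tr M)·s/3 − det M = -1.259259.
Three real roots ⇒ use the trigonometric (Viète) form: r = 2√(−p/3) = 6.565905, φ = arccos(3q/(p·r)) = arccos(0.017795) = 1.553001 rad.
y_k = r·cos(φ/3 − 2πk/3) for k = 0, 1, 2 gives y = 5.705615, -0.038948, -5.666667.
λ_k = y_k − 0.333333 gives λ = 5.3723, -0.3723, -6.0000 (check: the sum is -1.0000 = tr M).

Hence λ_max = 5.3723 and λ_min = -6.0000.


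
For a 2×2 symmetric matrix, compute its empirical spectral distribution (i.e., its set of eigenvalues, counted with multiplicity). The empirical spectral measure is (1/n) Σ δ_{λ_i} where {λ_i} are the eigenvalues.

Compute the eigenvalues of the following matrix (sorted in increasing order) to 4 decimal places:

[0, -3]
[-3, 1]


Since M is real symmetric, both eigenvalues are real; they are the roots of det(λI − M) = λ² − (tr M) λ + det M.
tr M = 0 + 1 = 1.
det M = 0·1 − (-3)² = 0 − 9 = -9.
Characteristic polynomial: λ² − λ − 9 = 0.
Discriminant Δ = (tr M)² − 4·det M = 1 − (-36) = 37; √Δ = 6.082763.
λ = (tr M ± √Δ)/2 = (1 ± 6.082763)/2, giving (tr M − √Δ)/2 = -2.5414 and (tr M + √Δ)/2 = 3.5414.

Eigenvalues sorted in increasing order: [-2.5414, 3.5414].


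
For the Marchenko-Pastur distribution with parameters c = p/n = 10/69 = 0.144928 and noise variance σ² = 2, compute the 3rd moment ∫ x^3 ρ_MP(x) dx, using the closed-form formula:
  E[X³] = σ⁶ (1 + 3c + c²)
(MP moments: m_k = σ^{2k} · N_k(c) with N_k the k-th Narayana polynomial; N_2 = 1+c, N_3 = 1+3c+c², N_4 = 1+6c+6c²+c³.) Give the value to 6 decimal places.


E[X³] = σ⁶ (1 + 3c + c²) (third MP moment). With σ² = 2 (so σ⁶ = 8) and c = 10/69 = 0.144928: E[X³] = 8 · (1 + 3·0.144928 + (0.144928)²) = 8 · 1.455787.

So E[X^3] = 11.646293.


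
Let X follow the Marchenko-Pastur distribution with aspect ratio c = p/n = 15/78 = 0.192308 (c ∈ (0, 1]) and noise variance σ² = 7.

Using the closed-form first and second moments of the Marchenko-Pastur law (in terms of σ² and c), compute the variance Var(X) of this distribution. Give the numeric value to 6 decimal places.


Recall the MP moments m_1 = E[X] = σ² and m_2 = E[X²] = σ⁴ (1 + c).
m_1 = E[X] = σ² = 7, so m_1² = 49.
m_2 = E[X²] = σ⁴ (1 + c) = 49 · (1 + 0.192308) = 49 · 1.192308 = 58.423077.
(Note m_2 − m_1² simplifies to c · σ⁴ = 0.192308 · 49.)

Var(X) = m_2 − m_1² = 58.423077 − 49 = 9.423077.


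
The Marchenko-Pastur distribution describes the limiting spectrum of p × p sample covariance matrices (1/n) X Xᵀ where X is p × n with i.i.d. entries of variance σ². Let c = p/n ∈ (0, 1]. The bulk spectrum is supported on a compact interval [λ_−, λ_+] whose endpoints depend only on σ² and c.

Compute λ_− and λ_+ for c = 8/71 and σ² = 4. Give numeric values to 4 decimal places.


c = 8/71 = 0.112676; √c = 0.335673.
λ_− = σ² (1 − √c)² = 4 · (1 − 0.335673)² = 4 · (0.664327)² = 1.765324.
λ_+ = σ² (1 + √c)² = 4 · (1 + 0.335673)² = 4 · (1.335673)² = 7.136085.

Rounded to 4 decimal places: λ_− ≈ 1.7653, λ_+ ≈ 7.1361.


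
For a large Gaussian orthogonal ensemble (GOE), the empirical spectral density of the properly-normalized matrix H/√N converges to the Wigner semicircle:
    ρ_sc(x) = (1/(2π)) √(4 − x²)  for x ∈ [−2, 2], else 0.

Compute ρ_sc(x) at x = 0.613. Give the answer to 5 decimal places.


ρ_sc(x) = (1/(2π)) √(4 − x²). With x = 0.613:
  4 − x² = 4 − (0.613)² = 4 − 0.375769 = 3.624231.
  √(4 − x²) = 1.903741.
  1/(2π) = 0.159155.
  ρ_sc(0.613) = 0.159155 · 1.903741 = 0.302990.

Rounded to 5 decimal places: ρ_sc(0.613) ≈ 0.30299.


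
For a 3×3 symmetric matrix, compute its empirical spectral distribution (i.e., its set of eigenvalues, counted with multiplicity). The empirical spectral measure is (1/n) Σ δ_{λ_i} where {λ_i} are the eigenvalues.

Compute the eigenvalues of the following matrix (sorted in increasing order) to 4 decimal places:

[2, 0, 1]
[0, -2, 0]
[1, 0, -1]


Since M is real symmetric, all three eigenvalues are real; they are the roots of det(λI − M) = λ³ − (tr M) λ² + s λ − det M, where s is the sum of the principal 2×2 minors.
tr M = 2 + (-2) + (-1) = -1.
s = (2·(-2) − 0²) + (2·(-1) − 1²) + ((-2)·(-1) − 0²) = -4 + (-3) + 2 = -5.
det M (expand along row 1) = 2·2 − 0·0 + 1·2 = 6.
Characteristic polynomial: λ³ + λ² − 5λ − 6 = 0.
Substitute λ = y + (tr M)/3 = y − 0.333333 to remove the quadratic term: y³ + p·y + q = 0 with p = s − (tr M)²/3 = -5.333333 and q = −2(tr M)³/27 + (tr M)·s/3 − det M = -4.259259.
Three real roots ⇒ use the trigonometric (Viète) form: r = 2√(−p/3) = 2.666667, φ = arccos(3q/(p·r)) = arccos(0.898438) = 0.454598 rad.
y_k = r·cos(φ/3 − 2πk/3) for k = 0, 1, 2 gives y = 2.636109, -0.969442, -1.666667.
λ_k = y_k − 0.333333 gives λ = 2.3028, -1.3028, -2.0000 (check: the sum is -1.0000 = tr M).

Eigenvalues sorted in increasing order: [-2.0000, -1.3028, 2.3028].


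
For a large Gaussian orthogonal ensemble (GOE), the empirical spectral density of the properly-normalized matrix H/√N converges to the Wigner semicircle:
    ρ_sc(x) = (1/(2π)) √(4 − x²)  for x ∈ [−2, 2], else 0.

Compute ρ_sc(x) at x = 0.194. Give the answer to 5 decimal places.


ρ_sc(x) = (1/(2π)) √(4 − x²). With x = 0.194:
  4 − x² = 4 − (0.194)² = 4 − 0.037636 = 3.962364.
  √(4 − x²) = 1.990569.
  1/(2π) = 0.159155.
  ρ_sc(0.194) = 0.159155 · 1.990569 = 0.316809.

Rounded to 5 decimal places: ρ_sc(0.194) ≈ 0.31681.


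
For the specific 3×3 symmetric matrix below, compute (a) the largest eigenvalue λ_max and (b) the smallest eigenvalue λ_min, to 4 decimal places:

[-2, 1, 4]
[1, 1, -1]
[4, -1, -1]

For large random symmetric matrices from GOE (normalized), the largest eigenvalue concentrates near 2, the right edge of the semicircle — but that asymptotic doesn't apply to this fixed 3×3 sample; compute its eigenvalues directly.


Since M is real symmetric, all three eigenvalues are real; they are the roots of det(λI − M) = λ³ − (tr M) λ² + s λ − det M, where s is the sum of the principal 2×2 minors.
tr M = -2 + 1 + (-1) = -2.
s = ((-2)·1 − 1²) + ((-2)·(-1) − 4²) + (1·(-1) − (-1)²) = -3 + (-14) + (-2) = -19.
det M (expand along row 1) = (-2)·(-2) − 1·3 + 4·(-5) = -19.
Characteristic polynomial: λ³ + 2λ² − 19λ + 19 = 0.
Substitute λ = y + (tr M)/3 = y − 0.666667 to remove the quadratic term: y³ + p·y + q = 0 with p = s − (tr M)²/3 = -20.333333 and q = −2(tr M)³/27 + (tr M)·s/3 − det M = 32.259259.
Three real roots ⇒ use the trigonometric (Viète) form: r = 2√(−p/3) = 5.206833, φ = arccos(3q/(p·r)) = arccos(-0.914099) = 2.724078 rad.
y_k = r·cos(φ/3 − 2πk/3) for k = 0, 1, 2 gives y = 3.203781, 1.952709, -5.156489.
λ_k = y_k − 0.666667 gives λ = 2.5371, 1.2860, -5.8232 (check: the sum is -2.0000 = tr M).

Hence λ_max = 2.5371 and λ_min = -5.8232.


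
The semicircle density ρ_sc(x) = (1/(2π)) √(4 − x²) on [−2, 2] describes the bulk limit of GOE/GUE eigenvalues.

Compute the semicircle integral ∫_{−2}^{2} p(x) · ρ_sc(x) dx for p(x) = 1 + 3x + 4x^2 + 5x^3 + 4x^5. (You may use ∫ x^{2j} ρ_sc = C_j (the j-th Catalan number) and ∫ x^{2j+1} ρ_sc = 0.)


Write p(x) = Σ a_i x^i, split into monomials and integrate each against ρ_sc separately.
Using ∫ x^{2j} ρ_sc = C_j = (1/(j+1)) C(2j, j) (Catalan numbers) and ∫ x^{2j+1} ρ_sc = 0 (odd monomials vanish by symmetry):
  i = 0 (even): a_0 · C_{0} = 1 · 1 = 1
  i = 1 (odd): ∫ x^1 ρ_sc = 0 (vanishes)
  i = 2 (even): a_2 · C_{1} = 4 · 1 = 4
  i = 3 (odd): ∫ x^3 ρ_sc = 0 (vanishes)
  i = 5 (odd): ∫ x^5 ρ_sc = 0 (vanishes)

Summing the contributions: ∫_{−2}^{2} p(x) ρ_sc(x) dx = 1 + 4 = 5.


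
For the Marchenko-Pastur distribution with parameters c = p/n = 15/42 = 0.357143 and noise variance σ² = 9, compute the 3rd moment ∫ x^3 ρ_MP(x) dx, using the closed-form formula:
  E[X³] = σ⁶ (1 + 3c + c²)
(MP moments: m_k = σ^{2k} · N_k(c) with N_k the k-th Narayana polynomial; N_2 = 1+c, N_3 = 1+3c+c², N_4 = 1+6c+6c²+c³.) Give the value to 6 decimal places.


E[X³] = σ⁶ (1 + 3c + c²) (third MP moment). With σ² = 9 (so σ⁶ = 729) and c = 15/42 = 0.357143: E[X³] = 729 · (1 + 3·0.357143 + (0.357143)²) = 729 · 2.198980.

So E[X^3] = 1603.056122.


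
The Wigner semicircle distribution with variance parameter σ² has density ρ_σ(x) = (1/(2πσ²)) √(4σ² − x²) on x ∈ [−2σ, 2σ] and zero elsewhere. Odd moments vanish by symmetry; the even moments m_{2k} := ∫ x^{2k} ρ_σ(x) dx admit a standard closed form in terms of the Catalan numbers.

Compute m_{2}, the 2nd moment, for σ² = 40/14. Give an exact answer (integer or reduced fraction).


By the scaled semicircle moment identity, m_{2k} = σ^{2k} · C_k with k = 1.
C_1 = (1/(k+1)) · C(2k, k) = (1/2) · C(2, 1) = (1/2) · 2 = 1.
σ^{2k} = (σ²)^k = (40/14)^1 = 20/7.

Therefore m_{2} = σ^{2} · C_1 = (20/7) · 1 = 20/7.


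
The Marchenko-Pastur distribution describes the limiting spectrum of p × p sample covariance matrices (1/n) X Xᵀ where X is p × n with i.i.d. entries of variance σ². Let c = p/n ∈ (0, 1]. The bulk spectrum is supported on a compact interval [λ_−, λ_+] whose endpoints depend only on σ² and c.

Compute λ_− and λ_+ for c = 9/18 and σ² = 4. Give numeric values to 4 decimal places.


c = 9/18 = 0.500000; √c = 0.707107.
λ_− = σ² (1 − √c)² = 4 · (1 − 0.707107)² = 4 · (0.292893)² = 0.343146.
λ_+ = σ² (1 + √c)² = 4 · (1 + 0.707107)² = 4 · (1.707107)² = 11.656854.

Rounded to 4 decimal places: λ_− ≈ 0.3431, λ_+ ≈ 11.6569.


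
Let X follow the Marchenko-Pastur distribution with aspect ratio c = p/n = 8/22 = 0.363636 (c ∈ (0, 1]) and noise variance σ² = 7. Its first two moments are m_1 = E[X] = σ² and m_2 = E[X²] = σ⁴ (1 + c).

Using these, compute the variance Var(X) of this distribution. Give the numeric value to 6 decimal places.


m_1 = E[X] = σ² = 7, so m_1² = 49.
m_2 = E[X²] = σ⁴ (1 + c) = 49 · (1 + 0.363636) = 49 · 1.363636 = 66.818182.
(Note m_2 − m_1² simplifies to c · σ⁴ = 0.363636 · 49.)

Var(X) = m_2 − m_1² = 66.818182 − 49 = 17.818182.


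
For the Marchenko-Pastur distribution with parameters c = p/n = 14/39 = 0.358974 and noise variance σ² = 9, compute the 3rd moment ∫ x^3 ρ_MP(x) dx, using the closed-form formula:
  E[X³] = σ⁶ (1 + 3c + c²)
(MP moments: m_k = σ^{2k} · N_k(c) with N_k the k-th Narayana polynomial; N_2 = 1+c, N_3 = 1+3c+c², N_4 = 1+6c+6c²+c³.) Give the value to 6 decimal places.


E[X³] = σ⁶ (1 + 3c + c²) (third MP moment). With σ² = 9 (so σ⁶ = 729) and c = 14/39 = 0.358974: E[X³] = 729 · (1 + 3·0.358974 + (0.358974)²) = 729 · 2.205786.

So E[X^3] = 1608.017751.


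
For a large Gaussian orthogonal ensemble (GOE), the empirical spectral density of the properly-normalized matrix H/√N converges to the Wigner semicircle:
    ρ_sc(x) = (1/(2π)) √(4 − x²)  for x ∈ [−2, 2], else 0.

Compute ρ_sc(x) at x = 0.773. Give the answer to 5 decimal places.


ρ_sc(x) = (1/(2π)) √(4 − x²). With x = 0.773:
  4 − x² = 4 − (0.773)² = 4 − 0.597529 = 3.402471.
  √(4 − x²) = 1.844579.
  1/(2π) = 0.159155.
  ρ_sc(0.773) = 0.159155 · 1.844579 = 0.293574.

Rounded to 5 decimal places: ρ_sc(0.773) ≈ 0.29357.


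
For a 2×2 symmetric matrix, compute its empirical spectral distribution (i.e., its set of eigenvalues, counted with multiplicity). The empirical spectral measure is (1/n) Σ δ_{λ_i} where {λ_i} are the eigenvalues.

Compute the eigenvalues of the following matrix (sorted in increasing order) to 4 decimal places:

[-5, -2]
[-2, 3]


Since M is real symmetric, both eigenvalues are real; they are the roots of det(λI − M) = λ² − (tr M) λ + det M.
tr M = -5 + 3 = -2.
det M = (-5)·3 − (-2)² = -15 − 4 = -19.
Characteristic polynomial: λ² + 2λ − 19 = 0.
Discriminant Δ = (tr M)² − 4·det M = 4 − (-76) = 80; √Δ = 8.944272.
λ = (tr M ± √Δ)/2 = (-2 ± 8.944272)/2, giving (tr M − √Δ)/2 = -5.4721 and (tr M + √Δ)/2 = 3.4721.

Eigenvalues sorted in increasing order: [-5.4721, 3.4721].


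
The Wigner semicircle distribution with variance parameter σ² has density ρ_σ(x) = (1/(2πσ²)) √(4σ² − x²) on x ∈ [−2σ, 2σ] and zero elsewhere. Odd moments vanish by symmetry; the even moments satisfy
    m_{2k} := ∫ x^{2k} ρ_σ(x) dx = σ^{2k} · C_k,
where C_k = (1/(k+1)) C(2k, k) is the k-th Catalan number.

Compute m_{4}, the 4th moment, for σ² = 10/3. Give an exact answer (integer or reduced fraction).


By the scaled semicircle moment identity, m_{2k} = σ^{2k} · C_k with k = 2.
C_2 = (1/(k+1)) · C(2k, k) = (1/3) · C(4, 2) = (1/3) · 6 = 2.
σ^{2k} = (σ²)^k = (10/3)^2 = 100/9.

Therefore m_{4} = σ^{4} · C_2 = (100/9) · 2 = 200/9.


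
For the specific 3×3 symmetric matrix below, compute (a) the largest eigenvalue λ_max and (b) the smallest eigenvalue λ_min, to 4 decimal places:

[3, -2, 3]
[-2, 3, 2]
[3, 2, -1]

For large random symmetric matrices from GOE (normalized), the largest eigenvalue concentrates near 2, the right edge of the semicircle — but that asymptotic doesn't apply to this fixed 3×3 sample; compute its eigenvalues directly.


Since M is real symmetric, all three eigenvalues are real; they are the roots of det(λI − M) = λ³ − (tr M) λ² + s λ − det M, where s is the sum of the principal 2×2 minors.
tr M = 3 + 3 + (-1) = 5.
s = (3·3 − (-2)²) + (3·(-1) − 3²) + (3·(-1) − 2²) = 5 + (-12) + (-7) = -14.
det M (expand along row 1) = 3·(-7) − (-2)·(-4) + 3·(-13) = -68.
Characteristic polynomial: λ³ − 5λ² − 14λ + 68 = 0.
Substitute λ = y + (tr M)/3 = y + 1.666667 to remove the quadratic term: y³ + p·y + q = 0 with p = s − (tr M)²/3 = -22.333333 and q = −2(tr M)³/27 + (tr M)·s/3 − det M = 35.407407.
Three real roots ⇒ use the trigonometric (Viète) form: r = 2√(−p/3) = 5.456902, φ = arccos(3q/(p·r)) = arccos(-0.871597) = 2.629247 rad.
y_k = r·cos(φ/3 − 2πk/3) for k = 0, 1, 2 gives y = 3.491924, 1.885592, -5.377516.
λ_k = y_k + 1.666667 gives λ = 5.1586, 3.5523, -3.7108 (check: the sum is 5.0000 = tr M).

Hence λ_max = 5.1586 and λ_min = -3.7108.
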